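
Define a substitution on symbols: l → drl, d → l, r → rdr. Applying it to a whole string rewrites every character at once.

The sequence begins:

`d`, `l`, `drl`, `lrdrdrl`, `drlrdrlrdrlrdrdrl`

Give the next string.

lrdrdrlrdrlrdrdrlrdrlrdrdrlrdrlrdrlrdrdrl

Applying the rule to each of the 17 symbols of drlrdrlrdrlrdrdrl gives the pieces l rdr drl rdr l rdr drl rdr l rdr drl rdr l rdr l rdr drl, which concatenate to the answer.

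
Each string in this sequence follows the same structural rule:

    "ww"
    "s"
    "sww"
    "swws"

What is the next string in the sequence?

Each term (from the third on) is the previous term followed by the one before it: term 3 = s·ww = sww.
The next term joins swws and sww.

swwssww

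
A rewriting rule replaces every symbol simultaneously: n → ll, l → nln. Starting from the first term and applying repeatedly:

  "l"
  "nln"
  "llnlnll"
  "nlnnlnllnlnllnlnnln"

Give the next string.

φ(nlnnlnllnlnllnlnnln) expands symbol-by-symbol to ll nln ll ll nln ll nln nln ll nln ll nln nln ll nln ll ll nln ll; joining the 19 pieces gives the next term.

llnlnllllnlnllnlnnlnllnlnllnlnnlnllnlnllllnlnll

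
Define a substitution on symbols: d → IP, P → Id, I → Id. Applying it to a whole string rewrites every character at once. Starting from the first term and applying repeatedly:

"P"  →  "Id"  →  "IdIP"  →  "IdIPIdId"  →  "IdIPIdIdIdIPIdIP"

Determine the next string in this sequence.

IdIPIdIdIdIPIdIPIdIPIdIdIdIPIdId

Replace each of the 16 characters of IdIPIdIdIdIPIdIP in place — Id IP Id Id Id IP Id IP Id IP Id Id Id IP Id Id — and concatenate.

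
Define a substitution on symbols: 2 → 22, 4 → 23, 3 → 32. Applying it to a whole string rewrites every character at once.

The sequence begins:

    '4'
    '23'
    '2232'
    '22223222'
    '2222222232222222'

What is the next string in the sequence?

22222222222222223222222222222222

Applying the rule to each of the 16 symbols of 2222222232222222 gives the pieces 22 22 22 22 22 22 22 22 32 22 22 22 22 22 22 22, which concatenate to the answer.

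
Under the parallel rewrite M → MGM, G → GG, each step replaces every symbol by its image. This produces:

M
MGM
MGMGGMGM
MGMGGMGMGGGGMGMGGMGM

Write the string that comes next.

MGMGGMGMGGGGMGMGGMGMGGGGGGGGMGMGGMGMGGGGMGMGGMGM

Applying the rule to each of the 20 symbols of MGMGGMGMGGGGMGMGGMGM gives the pieces MGM GG MGM GG GG MGM GG MGM GG GG GG GG MGM GG MGM GG GG MGM GG MGM, which concatenate to the answer.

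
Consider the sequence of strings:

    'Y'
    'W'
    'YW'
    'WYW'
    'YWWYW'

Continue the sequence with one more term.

WYWYWWYW

This is a Fibonacci-style word recurrence s(k) = s(k−2)·s(k−1): e.g. Y·W = YW.
Continuing: WYW · YWWYW gives term 6.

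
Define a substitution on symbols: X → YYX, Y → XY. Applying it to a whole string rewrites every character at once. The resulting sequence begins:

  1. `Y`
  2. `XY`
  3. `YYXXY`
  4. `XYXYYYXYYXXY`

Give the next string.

YYXXYYYXXYXYXYYYXXYXYYYXYYXXY

Apply φ to XYXYYYXYYXXY symbol by symbol: X→YYX, Y→XY, X→YYX, Y→XY, Y→XY, Y→XY, X→YYX, Y→XY, Y→XY, X→YYX, X→YYX, Y→XY; joined: YYX XY YYX XY XY XY YYX XY XY YYX YYX XY.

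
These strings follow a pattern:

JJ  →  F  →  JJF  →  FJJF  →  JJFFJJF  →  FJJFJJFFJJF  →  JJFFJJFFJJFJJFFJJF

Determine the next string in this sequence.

FJJFJJFFJJFJJFFJJFFJJFJJFFJJF

This is a Fibonacci-style word recurrence s(k) = s(k−2)·s(k−1): e.g. JJ·F = JJF.
So term 8 is FJJFJJFFJJF·JJFFJJFFJJFJJFFJJF.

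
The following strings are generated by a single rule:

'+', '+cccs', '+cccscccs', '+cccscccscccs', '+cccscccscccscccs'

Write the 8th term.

Every step adds cccs to the end: s(k+1) = s(k)·cccs.
From +cccscccscccscccs, 3 further steps: +cccscccscccscccs → +cccscccscccscccscccs → +cccscccscccscccscccscccs → (answer).

+cccscccscccscccscccscccscccs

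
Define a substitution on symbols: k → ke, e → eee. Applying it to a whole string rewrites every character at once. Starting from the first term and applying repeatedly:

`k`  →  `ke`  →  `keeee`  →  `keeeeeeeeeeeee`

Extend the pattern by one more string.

Rewriting the 14 symbols of keeeeeeeeeeeee one by one yields ke eee eee eee eee eee eee eee eee eee eee eee eee eee; concatenated:

keeeeeeeeeeeeeeeeeeeeeeeeeeeeeeeeeeeeeeee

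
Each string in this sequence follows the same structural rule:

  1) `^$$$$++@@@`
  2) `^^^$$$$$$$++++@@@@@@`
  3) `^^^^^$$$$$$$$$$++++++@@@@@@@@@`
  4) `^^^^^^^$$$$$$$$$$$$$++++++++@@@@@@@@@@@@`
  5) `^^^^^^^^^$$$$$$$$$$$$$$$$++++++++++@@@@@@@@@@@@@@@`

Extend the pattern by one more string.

^^^^^^^^^^^$$$$$$$$$$$$$$$$$$$++++++++++++@@@@@@@@@@@@@@@@@@

The n-th term is 2n-1 ^'s then 3n+1 $'s then 2n +'s then 3n @'s (n = 1, 2, …).
At n = 6 the blocks have lengths 11, 19, 12, 18.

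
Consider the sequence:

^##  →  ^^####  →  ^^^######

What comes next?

Term n consists of n ^'s, followed by 2n #'s (n = 1, 2, …).
For the next term, n = 4, so the run lengths are 4, 8.

^^^^########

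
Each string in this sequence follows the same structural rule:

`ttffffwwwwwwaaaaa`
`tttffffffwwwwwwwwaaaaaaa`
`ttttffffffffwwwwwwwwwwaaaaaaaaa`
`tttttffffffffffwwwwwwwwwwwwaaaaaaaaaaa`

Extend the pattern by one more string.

ttttttffffffffffffwwwwwwwwwwwwwwaaaaaaaaaaaaa

Term n consists of n t's, followed by 2n f's, followed by 2n+2 w's, followed by 2n+1 a's, where the shown terms are n = 2, 3, 4, 5.
Setting n = 6 gives 6, 12, 14, 13 characters in each block.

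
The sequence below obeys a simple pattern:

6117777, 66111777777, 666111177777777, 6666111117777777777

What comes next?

66666111111777777777777

The n-th term is n-1 6's then n 1's then 2n 7's, where the shown terms are n = 2, 3, 4, 5.
At n = 6 the blocks have lengths 5, 6, 12.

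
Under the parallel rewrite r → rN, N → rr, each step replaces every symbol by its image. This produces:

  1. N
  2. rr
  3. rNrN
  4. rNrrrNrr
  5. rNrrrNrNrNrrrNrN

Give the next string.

rNrrrNrNrNrrrNrrrNrrrNrNrNrrrNrr

Applying the rule to each of the 16 symbols of rNrrrNrNrNrrrNrN gives the pieces rN rr rN rN rN rr rN rr rN rr rN rN rN rr rN rr, which concatenate to the answer.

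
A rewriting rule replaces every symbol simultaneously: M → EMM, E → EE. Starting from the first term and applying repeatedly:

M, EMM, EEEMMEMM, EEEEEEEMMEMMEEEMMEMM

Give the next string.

Rewriting the 20 symbols of EEEEEEEMMEMMEEEMMEMM one by one yields EE EE EE EE EE EE EE EMM EMM EE EMM EMM EE EE EE EMM EMM EE EMM EMM; concatenated:

EEEEEEEEEEEEEEEMMEMMEEEMMEMMEEEEEEEMMEMMEEEMMEMM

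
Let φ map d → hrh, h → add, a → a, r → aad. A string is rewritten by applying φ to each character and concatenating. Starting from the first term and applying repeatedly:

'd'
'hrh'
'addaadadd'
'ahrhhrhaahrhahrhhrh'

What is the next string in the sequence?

aaddaadaddaddaadaddaaaddaadaddaaddaadaddaddaadadd

Replace each of the 19 characters of ahrhhrhaahrhahrhhrh in place — a add aad add add aad add a a add aad add a add aad add add aad add — and concatenate.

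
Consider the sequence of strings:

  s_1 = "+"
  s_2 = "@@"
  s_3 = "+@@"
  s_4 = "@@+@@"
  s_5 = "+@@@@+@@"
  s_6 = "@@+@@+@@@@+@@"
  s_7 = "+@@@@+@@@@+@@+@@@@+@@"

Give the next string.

@@+@@+@@@@+@@+@@@@+@@@@+@@+@@@@+@@

Each term (from the third on) is the two preceding terms concatenated in order: term 3 = +·@@ = +@@.
The next term joins @@+@@+@@@@+@@ and +@@@@+@@@@+@@+@@@@+@@.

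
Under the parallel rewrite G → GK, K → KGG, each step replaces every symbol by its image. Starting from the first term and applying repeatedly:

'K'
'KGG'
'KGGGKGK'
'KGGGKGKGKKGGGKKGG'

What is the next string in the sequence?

Replace each of the 17 characters of KGGGKGKGKKGGGKKGG in place — KGG GK GK GK KGG GK KGG GK KGG KGG GK GK GK KGG KGG GK GK — and concatenate.

KGGGKGKGKKGGGKKGGGKKGGKGGGKGKGKKGGKGGGKGK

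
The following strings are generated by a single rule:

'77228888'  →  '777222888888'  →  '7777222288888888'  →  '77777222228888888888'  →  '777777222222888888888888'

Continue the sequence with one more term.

The n-th term is n 7's then n 2's then 2n 8's, where the shown terms are n = 2, 3, 4, 5, 6.
For the next term, n = 7, so the run lengths are 7, 7, 14.

7777777222222288888888888888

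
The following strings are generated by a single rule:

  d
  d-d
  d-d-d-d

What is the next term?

Every step duplicates the string with '-' between the halves.
So the next term is two copies of d-d-d-d with '-' between the halves.

d-d-d-d-d-d-d-d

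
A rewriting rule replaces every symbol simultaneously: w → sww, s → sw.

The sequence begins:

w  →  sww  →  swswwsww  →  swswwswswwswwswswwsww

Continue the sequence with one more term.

Applying the rule to each of the 21 symbols of swswwswswwswwswswwsww gives the pieces sw sww sw sww sww sw sww sw sww sww sw sww sww sw sww sw sww sww sw sww sww, which concatenate to the answer.

swswwswswwswwswswwswswwswwswswwswwswswwswswwswwswswwsww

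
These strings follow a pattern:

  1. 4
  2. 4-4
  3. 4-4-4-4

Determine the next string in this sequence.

Each string is two copies of the previous one joined by '-'.
Doubling 4-4-4-4 with '-' between the halves:

4-4-4-4-4-4-4-4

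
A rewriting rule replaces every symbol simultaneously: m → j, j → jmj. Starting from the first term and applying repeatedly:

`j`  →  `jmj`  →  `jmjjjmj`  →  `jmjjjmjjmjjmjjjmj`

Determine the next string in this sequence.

jmjjjmjjmjjmjjjmjjmjjjmjjmjjjmjjmjjmjjjmj

φ(jmjjjmjjmjjmjjjmj) expands symbol-by-symbol to jmj j jmj jmj jmj j jmj jmj j jmj jmj j jmj jmj jmj j jmj; joining the 17 pieces gives the next term.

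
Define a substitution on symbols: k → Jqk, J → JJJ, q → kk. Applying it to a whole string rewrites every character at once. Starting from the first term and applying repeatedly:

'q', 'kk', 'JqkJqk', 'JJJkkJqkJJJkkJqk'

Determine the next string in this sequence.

JJJJJJJJJJqkJqkJJJkkJqkJJJJJJJJJJqkJqkJJJkkJqk

φ(JJJkkJqkJJJkkJqk) expands symbol-by-symbol to JJJ JJJ JJJ Jqk Jqk JJJ kk Jqk JJJ JJJ JJJ Jqk Jqk JJJ kk Jqk; joining the 16 pieces gives the next term.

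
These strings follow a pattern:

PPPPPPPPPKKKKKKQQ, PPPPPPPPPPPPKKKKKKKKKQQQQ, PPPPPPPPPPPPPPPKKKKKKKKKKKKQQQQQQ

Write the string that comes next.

Reading off run lengths: P runs 9, 12, 15; K runs 6, 9, 12; Q runs 2, 4, 6 — each is linear in n, where the shown terms are n = 2, 3, 4.
At n = 5 the blocks have lengths 18, 15, 8.

PPPPPPPPPPPPPPPPPPKKKKKKKKKKKKKKKQQQQQQQQ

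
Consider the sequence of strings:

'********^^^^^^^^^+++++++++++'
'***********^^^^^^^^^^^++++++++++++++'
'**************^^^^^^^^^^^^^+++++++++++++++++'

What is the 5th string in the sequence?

The n-th term is 3n-1 *'s then 2n+3 ^'s then 3n+2 +'s, where the shown terms are n = 3, 4, 5.
Setting n = 7 gives 20, 17, 23 characters in each block.

********************^^^^^^^^^^^^^^^^^+++++++++++++++++++++++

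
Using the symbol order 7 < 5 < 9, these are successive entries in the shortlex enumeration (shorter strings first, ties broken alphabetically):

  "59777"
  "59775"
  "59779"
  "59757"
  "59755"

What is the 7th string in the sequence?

Continuing the enumeration 2 steps past 59755: 59755 → 59759 → (answer).

59797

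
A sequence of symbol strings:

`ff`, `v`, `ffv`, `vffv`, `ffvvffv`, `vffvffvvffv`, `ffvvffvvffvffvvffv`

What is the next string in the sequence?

This is a Fibonacci-style word recurrence s(k) = s(k−2)·s(k−1): e.g. ff·v = ffv.
So term 8 is vffvffvvffv·ffvvffvvffvffvvffv.

vffvffvvffvffvvffvvffvffvvffv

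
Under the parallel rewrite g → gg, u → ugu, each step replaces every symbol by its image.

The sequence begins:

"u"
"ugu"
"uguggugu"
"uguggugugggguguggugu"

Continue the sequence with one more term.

φ(uguggugugggguguggugu) expands symbol-by-symbol to ugu gg ugu gg gg ugu gg ugu gg gg gg gg ugu gg ugu gg gg ugu gg ugu; joining the 20 pieces gives the next term.

uguggugugggguguggugugggggggguguggugugggguguggugu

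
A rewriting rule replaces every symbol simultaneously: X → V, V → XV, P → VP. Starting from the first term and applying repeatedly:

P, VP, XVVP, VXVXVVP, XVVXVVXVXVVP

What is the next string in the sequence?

Expanding XVVXVVXVXVVP: X→V, V→XV, V→XV, X→V, V→XV, V→XV, X→V, V→XV, X→V, V→XV, V→XV, P→VP. Concatenated: V XV XV V XV XV V XV V XV XV VP.

VXVXVVXVXVVXVVXVXVVP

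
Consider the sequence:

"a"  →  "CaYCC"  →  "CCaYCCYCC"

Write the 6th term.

CCCCCaYCCYCCYCCYCCYCC

Every step adds C to the front and YCC to the end of the previous string.
From CCaYCCYCC, 3 further steps: CCaYCCYCC → CCCaYCCYCCYCC → CCCCaYCCYCCYCCYCC → (answer).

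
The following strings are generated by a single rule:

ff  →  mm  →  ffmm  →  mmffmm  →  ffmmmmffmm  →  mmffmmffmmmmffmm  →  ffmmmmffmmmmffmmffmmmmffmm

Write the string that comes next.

mmffmmffmmmmffmmffmmmmffmmmmffmmffmmmmffmm

Each term (from the third on) is the two preceding terms concatenated in order: term 3 = ff·mm = ffmm.
So term 8 is mmffmmffmmmmffmm·ffmmmmffmmmmffmmffmmmmffmm.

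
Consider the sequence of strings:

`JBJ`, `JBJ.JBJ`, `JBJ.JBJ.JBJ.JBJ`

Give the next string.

JBJ.JBJ.JBJ.JBJ.JBJ.JBJ.JBJ.JBJ

s(k+1) = s(k)·.·s(k) — each term doubles the last with '.' between the halves.
So the next term is two copies of JBJ.JBJ.JBJ.JBJ with '.' between the halves.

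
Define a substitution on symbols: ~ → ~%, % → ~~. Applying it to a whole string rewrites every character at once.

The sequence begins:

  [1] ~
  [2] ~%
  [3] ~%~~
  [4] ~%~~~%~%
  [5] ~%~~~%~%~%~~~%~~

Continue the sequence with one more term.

~%~~~%~%~%~~~%~~~%~~~%~%~%~~~%~%

φ(~%~~~%~%~%~~~%~~) expands symbol-by-symbol to ~% ~~ ~% ~% ~% ~~ ~% ~~ ~% ~~ ~% ~% ~% ~~ ~% ~%; joining the 16 pieces gives the next term.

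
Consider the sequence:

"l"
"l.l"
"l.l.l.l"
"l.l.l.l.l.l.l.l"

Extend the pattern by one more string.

Every step duplicates the string with '.' between the halves.
Doubling l.l.l.l.l.l.l.l with '.' between the halves:

l.l.l.l.l.l.l.l.l.l.l.l.l.l.l.l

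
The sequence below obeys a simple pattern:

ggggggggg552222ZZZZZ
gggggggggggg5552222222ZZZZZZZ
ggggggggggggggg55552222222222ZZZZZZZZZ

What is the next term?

The n-th term is 3n+3 g's then n 5's then 3n-2 2's then 2n+1 Z's, where the shown terms are n = 2, 3, 4.
For the next term, n = 5, so the run lengths are 18, 5, 13, 11.

gggggggggggggggggg555552222222222222ZZZZZZZZZZZ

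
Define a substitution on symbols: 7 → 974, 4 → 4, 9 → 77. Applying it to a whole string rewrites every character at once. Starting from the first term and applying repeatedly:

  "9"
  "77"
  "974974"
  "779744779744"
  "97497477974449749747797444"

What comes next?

7797447797449749747797444477974477974497497477974444

Replace each of the 26 characters of 97497477974449749747797444 in place — 77 974 4 77 974 4 974 974 77 974 4 4 4 77 974 4 77 974 4 974 974 77 974 4 4 4 — and concatenate.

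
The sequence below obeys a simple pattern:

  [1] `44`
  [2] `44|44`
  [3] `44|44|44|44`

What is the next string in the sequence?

Every step duplicates the string with '|' between the halves.
One more doubling of 44|44|44|44 gives the answer.

44|44|44|44|44|44|44|44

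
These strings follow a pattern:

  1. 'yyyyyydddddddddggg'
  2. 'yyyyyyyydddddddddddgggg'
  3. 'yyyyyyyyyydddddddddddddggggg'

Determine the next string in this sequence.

yyyyyyyyyyyydddddddddddddddgggggg

Term n consists of 2n y's, followed by 2n+3 d's, followed by n g's, where the shown terms are n = 3, 4, 5.
At n = 6 the blocks have lengths 12, 15, 6.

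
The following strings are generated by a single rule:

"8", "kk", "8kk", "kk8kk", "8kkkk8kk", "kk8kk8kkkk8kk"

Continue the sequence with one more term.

8kkkk8kkkk8kk8kkkk8kk

This is a Fibonacci-style word recurrence s(k) = s(k−2)·s(k−1): e.g. 8·kk = 8kk.
So term 7 is 8kkkk8kk·kk8kk8kkkk8kk.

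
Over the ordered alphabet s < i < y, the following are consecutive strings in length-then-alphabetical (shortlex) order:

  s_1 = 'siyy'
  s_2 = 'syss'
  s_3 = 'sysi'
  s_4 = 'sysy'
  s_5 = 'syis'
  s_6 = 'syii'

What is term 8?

Advancing 2 positions from syii through syii → syiy reaches term 8.

syys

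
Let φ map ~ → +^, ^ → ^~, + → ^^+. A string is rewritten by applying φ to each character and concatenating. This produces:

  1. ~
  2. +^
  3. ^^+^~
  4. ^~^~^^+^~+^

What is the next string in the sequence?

Expanding ^~^~^^+^~+^: ^→^~, ~→+^, ^→^~, ~→+^, ^→^~, ^→^~, +→^^+, ^→^~, ~→+^, +→^^+, ^→^~. Concatenated: ^~ +^ ^~ +^ ^~ ^~ ^^+ ^~ +^ ^^+ ^~.

^~+^^~+^^~^~^^+^~+^^^+^~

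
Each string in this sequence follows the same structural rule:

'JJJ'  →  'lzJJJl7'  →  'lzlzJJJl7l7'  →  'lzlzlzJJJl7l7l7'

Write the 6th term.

lzlzlzlzlzJJJl7l7l7l7l7

s(k+1) = lz·s(k)·l7, so each term gains lz as a prefix and l7 as a suffix.
From lzlzlzJJJl7l7l7, 2 further steps: lzlzlzJJJl7l7l7 → lzlzlzlzJJJl7l7l7l7 → (answer).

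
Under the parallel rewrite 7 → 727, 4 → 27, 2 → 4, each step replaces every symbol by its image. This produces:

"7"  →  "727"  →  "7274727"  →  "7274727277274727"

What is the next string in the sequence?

727472727727472747277274727277274727

Replace each of the 16 characters of 7274727277274727 in place — 727 4 727 27 727 4 727 4 727 727 4 727 27 727 4 727 — and concatenate.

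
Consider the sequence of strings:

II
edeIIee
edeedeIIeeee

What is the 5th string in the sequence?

s(k+1) = ede·s(k)·ee, so each term gains ede as a prefix and ee as a suffix.
From edeedeIIeeee, 2 further steps: edeedeIIeeee → edeedeedeIIeeeeee → (answer).

edeedeedeedeIIeeeeeeee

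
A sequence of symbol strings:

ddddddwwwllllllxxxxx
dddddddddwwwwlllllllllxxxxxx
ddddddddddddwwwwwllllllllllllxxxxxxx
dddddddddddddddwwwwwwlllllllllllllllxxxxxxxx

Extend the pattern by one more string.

Each string has the form d^{3n} w^{n+1} l^{3n} x^{n+3}, where the shown terms are n = 2, 3, 4, 5.
For the next term, n = 6, so the run lengths are 18, 7, 18, 9.

ddddddddddddddddddwwwwwwwllllllllllllllllllxxxxxxxxx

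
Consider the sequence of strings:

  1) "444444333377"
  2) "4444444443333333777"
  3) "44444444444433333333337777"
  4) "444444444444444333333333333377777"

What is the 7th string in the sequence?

444444444444444444444444333333333333333333333377777777

The n-th term is 3n+3 4's then 3n+1 3's then n+1 7's (n = 1, 2, …).
Setting n = 7 gives 24, 22, 8 characters in each block.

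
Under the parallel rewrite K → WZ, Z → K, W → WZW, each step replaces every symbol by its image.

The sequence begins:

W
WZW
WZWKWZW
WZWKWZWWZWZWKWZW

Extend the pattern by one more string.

φ(WZWKWZWWZWZWKWZW) expands symbol-by-symbol to WZW K WZW WZ WZW K WZW WZW K WZW K WZW WZ WZW K WZW; joining the 16 pieces gives the next term.

WZWKWZWWZWZWKWZWWZWKWZWKWZWWZWZWKWZW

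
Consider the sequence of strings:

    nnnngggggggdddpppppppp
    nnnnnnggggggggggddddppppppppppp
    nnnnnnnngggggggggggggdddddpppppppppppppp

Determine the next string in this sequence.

The n-th term is 2n-2 n's then 3n-2 g's then n d's then 3n-1 p's, where the shown terms are n = 3, 4, 5.
At n = 6 the blocks have lengths 10, 16, 6, 17.

nnnnnnnnnnggggggggggggggggddddddppppppppppppppppp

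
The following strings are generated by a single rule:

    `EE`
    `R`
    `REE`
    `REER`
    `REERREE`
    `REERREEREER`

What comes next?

From term 3 onward, concatenate the last term with the second-to-last: R·EE = REE, REE·R = REER, …
So term 7 is REERREEREER·REERREE.

REERREEREERREERREE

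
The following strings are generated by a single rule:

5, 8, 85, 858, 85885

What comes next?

From term 3 onward, concatenate the last term with the second-to-last: 8·5 = 85, 85·8 = 858, …
So term 6 is 85885·858.

85885858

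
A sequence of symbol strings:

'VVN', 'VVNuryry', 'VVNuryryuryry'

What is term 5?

VVNuryryuryryuryryuryry

Each term is the previous one with uryry appended.
From VVNuryryuryry, 2 further steps: VVNuryryuryry → VVNuryryuryryuryry → (answer).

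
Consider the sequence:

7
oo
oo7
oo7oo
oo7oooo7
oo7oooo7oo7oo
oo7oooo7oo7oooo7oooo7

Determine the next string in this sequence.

This is a Fibonacci-style word recurrence s(k) = s(k−1)·s(k−2): e.g. oo·7 = oo7.
The next term joins oo7oooo7oo7oooo7oooo7 and oo7oooo7oo7oo.

oo7oooo7oo7oooo7oooo7oo7oooo7oo7oo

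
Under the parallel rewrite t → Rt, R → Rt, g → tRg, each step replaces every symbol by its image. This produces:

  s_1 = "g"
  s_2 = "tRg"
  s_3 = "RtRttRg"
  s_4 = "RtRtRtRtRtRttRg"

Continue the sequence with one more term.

Replace each of the 15 characters of RtRtRtRtRtRttRg in place — Rt Rt Rt Rt Rt Rt Rt Rt Rt Rt Rt Rt Rt Rt tRg — and concatenate.

RtRtRtRtRtRtRtRtRtRtRtRtRtRttRg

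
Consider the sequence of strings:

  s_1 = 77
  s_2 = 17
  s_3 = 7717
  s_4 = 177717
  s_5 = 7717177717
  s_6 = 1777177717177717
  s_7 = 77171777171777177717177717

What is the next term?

177717771717771777171777171777177717177717

From term 3 onward, concatenate the second-to-last term with the last: 77·17 = 7717, 17·7717 = 177717, …
The next term joins 1777177717177717 and 77171777171777177717177717.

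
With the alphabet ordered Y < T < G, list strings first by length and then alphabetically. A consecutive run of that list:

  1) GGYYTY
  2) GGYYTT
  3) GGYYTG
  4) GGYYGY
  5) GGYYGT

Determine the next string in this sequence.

GGYYGG

Find the rightmost character of GGYYGT below G, bump it to the next letter, and reset everything to its right to Y.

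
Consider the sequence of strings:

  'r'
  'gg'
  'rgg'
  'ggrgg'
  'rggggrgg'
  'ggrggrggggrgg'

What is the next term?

From term 3 onward, concatenate the second-to-last term with the last: r·gg = rgg, gg·rgg = ggrgg, …
The next term joins rggggrgg and ggrggrggggrgg.

rggggrggggrggrggggrgg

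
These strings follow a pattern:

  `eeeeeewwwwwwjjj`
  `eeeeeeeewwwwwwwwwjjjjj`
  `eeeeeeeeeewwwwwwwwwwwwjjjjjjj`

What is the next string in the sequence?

eeeeeeeeeeeewwwwwwwwwwwwwwwjjjjjjjjj

The n-th term is 2n+2 e's then 3n w's then 2n-1 j's, where the shown terms are n = 2, 3, 4.
For the next term, n = 5, so the run lengths are 12, 15, 9.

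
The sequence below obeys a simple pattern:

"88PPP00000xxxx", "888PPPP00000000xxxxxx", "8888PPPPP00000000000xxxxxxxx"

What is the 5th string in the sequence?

888888PPPPPPP00000000000000000xxxxxxxxxxxx

The n-th term is n 8's then n+1 P's then 3n-1 0's then 2n x's, where the shown terms are n = 2, 3, 4.
At n = 6 the blocks have lengths 6, 7, 17, 12.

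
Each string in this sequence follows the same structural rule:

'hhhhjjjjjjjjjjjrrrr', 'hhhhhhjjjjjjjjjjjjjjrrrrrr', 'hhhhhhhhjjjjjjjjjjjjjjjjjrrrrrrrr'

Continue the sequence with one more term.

hhhhhhhhhhjjjjjjjjjjjjjjjjjjjjrrrrrrrrrr

Term n consists of 2n-2 h's, followed by 3n+2 j's, followed by 2n-2 r's, where the shown terms are n = 3, 4, 5.
At n = 6 the blocks have lengths 10, 20, 10.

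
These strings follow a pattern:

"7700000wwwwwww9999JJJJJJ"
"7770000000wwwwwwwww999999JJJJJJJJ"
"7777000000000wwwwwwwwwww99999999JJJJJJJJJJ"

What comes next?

7777700000000000wwwwwwwwwwwww9999999999JJJJJJJJJJJJ

Term n consists of n 7's, followed by 2n+1 0's, followed by 2n+3 w's, followed by 2n 9's, followed by 2n+2 J's, where the shown terms are n = 2, 3, 4.
For the next term, n = 5, so the run lengths are 5, 11, 13, 10, 12.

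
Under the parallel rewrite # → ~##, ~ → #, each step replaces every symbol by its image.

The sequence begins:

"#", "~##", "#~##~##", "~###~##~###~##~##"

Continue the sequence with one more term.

Applying the rule to each of the 17 symbols of ~###~##~###~##~## gives the pieces # ~## ~## ~## # ~## ~## # ~## ~## ~## # ~## ~## # ~## ~##, which concatenate to the answer.

#~##~##~###~##~###~##~##~###~##~###~##~##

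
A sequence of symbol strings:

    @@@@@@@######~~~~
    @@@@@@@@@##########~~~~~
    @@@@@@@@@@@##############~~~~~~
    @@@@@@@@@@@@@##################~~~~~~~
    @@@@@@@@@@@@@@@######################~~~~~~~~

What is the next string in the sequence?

The n-th term is 2n+3 @'s then 4n-2 #'s then n+2 ~'s, where the shown terms are n = 2, 3, 4, 5, 6.
At n = 7 the blocks have lengths 17, 26, 9.

@@@@@@@@@@@@@@@@@##########################~~~~~~~~~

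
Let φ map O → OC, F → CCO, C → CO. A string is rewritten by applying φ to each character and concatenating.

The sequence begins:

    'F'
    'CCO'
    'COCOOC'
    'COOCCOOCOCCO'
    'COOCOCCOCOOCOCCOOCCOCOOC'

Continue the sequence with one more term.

φ(COOCOCCOCOOCOCCOOCCOCOOC) expands symbol-by-symbol to CO OC OC CO OC CO CO OC CO OC OC CO OC CO CO OC OC CO CO OC CO OC OC CO; joining the 24 pieces gives the next term.

COOCOCCOOCCOCOOCCOOCOCCOOCCOCOOCOCCOCOOCCOOCOCCO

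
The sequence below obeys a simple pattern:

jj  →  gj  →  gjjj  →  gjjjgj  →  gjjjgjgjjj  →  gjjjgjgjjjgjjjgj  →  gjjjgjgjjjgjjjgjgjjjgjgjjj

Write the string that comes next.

From term 3 onward, concatenate the last term with the second-to-last: gj·jj = gjjj, gjjj·gj = gjjjgj, …
Continuing: gjjjgjgjjjgjjjgjgjjjgjgjjj · gjjjgjgjjjgjjjgj gives term 8.

gjjjgjgjjjgjjjgjgjjjgjgjjjgjjjgjgjjjgjjjgj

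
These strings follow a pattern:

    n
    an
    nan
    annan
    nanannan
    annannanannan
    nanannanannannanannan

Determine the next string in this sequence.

This is a Fibonacci-style word recurrence s(k) = s(k−2)·s(k−1): e.g. n·an = nan.
So term 8 is annannanannan·nanannanannannanannan.

annannanannannanannanannannanannan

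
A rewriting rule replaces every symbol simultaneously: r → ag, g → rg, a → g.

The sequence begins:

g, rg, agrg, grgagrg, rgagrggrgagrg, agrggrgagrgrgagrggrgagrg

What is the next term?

grgagrgrgagrggrgagrgagrggrgagrgrgagrggrgagrg

Replace each of the 24 characters of agrggrgagrgrgagrggrgagrg in place — g rg ag rg rg ag rg g rg ag rg ag rg g rg ag rg rg ag rg g rg ag rg — and concatenate.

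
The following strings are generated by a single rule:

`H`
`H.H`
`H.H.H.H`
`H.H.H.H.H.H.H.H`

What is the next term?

H.H.H.H.H.H.H.H.H.H.H.H.H.H.H.H

s(k+1) = s(k)·.·s(k) — each term doubles the last with '.' between the halves.
So the next term is two copies of H.H.H.H.H.H.H.H with '.' between the halves.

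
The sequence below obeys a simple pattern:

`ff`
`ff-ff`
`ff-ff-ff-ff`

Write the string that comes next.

s(k+1) = s(k)·-·s(k) — each term doubles the last with '-' between the halves.
So the next term is two copies of ff-ff-ff-ff with '-' between the halves.

ff-ff-ff-ff-ff-ff-ff-ff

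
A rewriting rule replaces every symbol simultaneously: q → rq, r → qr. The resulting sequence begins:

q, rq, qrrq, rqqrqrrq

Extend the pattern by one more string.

qrrqrqqrrqqrqrrq

Rewriting each symbol of rqqrqrrq: r→qr, q→rq, q→rq, r→qr, q→rq, r→qr, r→qr, q→rq, which concatenates to qr rq rq qr rq qr qr rq.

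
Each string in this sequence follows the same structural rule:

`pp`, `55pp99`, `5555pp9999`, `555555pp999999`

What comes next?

s(k+1) = 55·s(k)·99, so each term gains 55 as a prefix and 99 as a suffix.
One more step from 555555pp999999 gives the answer.

55555555pp99999999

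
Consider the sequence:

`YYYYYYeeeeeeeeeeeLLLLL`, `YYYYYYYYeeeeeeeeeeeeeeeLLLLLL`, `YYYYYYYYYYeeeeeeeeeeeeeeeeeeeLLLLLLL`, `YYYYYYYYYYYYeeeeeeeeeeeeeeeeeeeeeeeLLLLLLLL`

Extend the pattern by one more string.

The n-th term is 2n Y's then 4n-1 e's then n+2 L's, where the shown terms are n = 3, 4, 5, 6.
Setting n = 7 gives 14, 27, 9 characters in each block.

YYYYYYYYYYYYYYeeeeeeeeeeeeeeeeeeeeeeeeeeeLLLLLLLLL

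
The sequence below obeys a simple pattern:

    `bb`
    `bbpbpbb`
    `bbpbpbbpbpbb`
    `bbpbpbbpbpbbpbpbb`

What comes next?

Each term is the previous one with pbpbb appended.
Applying this once more to bbpbpbbpbpbbpbpbb:

bbpbpbbpbpbbpbpbbpbpbb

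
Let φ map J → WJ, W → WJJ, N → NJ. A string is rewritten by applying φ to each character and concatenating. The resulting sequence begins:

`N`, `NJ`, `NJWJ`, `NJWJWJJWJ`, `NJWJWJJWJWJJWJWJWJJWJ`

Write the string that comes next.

NJWJWJJWJWJJWJWJWJJWJWJJWJWJWJJWJWJJWJWJJWJWJWJJWJ

φ(NJWJWJJWJWJJWJWJWJJWJ) expands symbol-by-symbol to NJ WJ WJJ WJ WJJ WJ WJ WJJ WJ WJJ WJ WJ WJJ WJ WJJ WJ WJJ WJ WJ WJJ WJ; joining the 21 pieces gives the next term.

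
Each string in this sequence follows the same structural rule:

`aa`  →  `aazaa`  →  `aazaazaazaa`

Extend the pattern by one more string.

Every step duplicates the string with 'z' between the halves.
So the next term is two copies of aazaazaazaa with 'z' between the halves.

aazaazaazaazaazaazaazaa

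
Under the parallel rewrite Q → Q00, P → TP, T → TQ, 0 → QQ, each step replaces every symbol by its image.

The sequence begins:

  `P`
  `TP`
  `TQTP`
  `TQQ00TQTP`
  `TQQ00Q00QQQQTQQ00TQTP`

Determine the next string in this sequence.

TQQ00Q00QQQQQ00QQQQQ00Q00Q00Q00TQQ00Q00QQQQTQQ00TQTP

Applying the rule to each of the 21 symbols of TQQ00Q00QQQQTQQ00TQTP gives the pieces TQ Q00 Q00 QQ QQ Q00 QQ QQ Q00 Q00 Q00 Q00 TQ Q00 Q00 QQ QQ TQ Q00 TQ TP, which concatenate to the answer.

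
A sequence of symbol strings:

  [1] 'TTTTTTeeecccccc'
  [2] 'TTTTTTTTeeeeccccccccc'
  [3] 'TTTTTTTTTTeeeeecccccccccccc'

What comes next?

Each string has the form T^{2n+2} e^{n+1} c^{3n}, where the shown terms are n = 2, 3, 4.
At n = 5 the blocks have lengths 12, 6, 15.

TTTTTTTTTTTTeeeeeeccccccccccccccc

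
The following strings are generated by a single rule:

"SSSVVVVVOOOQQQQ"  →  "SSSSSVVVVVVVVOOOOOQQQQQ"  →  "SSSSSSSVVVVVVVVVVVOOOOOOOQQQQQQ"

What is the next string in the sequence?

SSSSSSSSSVVVVVVVVVVVVVVOOOOOOOOOQQQQQQQ

Term n consists of 2n+1 S's, followed by 3n+2 V's, followed by 2n+1 O's, followed by n+3 Q's (n = 1, 2, …).
Setting n = 4 gives 9, 14, 9, 7 characters in each block.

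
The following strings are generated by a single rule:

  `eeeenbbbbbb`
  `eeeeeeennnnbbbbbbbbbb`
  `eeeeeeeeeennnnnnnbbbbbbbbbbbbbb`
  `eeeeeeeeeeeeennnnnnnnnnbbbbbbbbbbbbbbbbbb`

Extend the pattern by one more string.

Term n consists of 3n+1 e's, followed by 3n-2 n's, followed by 4n+2 b's (n = 1, 2, …).
For the next term, n = 5, so the run lengths are 16, 13, 22.

eeeeeeeeeeeeeeeennnnnnnnnnnnnbbbbbbbbbbbbbbbbbbbbbb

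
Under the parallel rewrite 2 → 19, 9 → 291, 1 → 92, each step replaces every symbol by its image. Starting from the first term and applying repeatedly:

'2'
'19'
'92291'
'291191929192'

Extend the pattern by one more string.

19291929229192291192919229119

Expanding 291191929192: 2→19, 9→291, 1→92, 1→92, 9→291, 1→92, 9→291, 2→19, 9→291, 1→92, 9→291, 2→19. Concatenated: 19 291 92 92 291 92 291 19 291 92 291 19.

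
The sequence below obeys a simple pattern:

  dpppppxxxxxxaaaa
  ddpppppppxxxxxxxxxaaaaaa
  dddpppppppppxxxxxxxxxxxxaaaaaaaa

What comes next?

ddddpppppppppppxxxxxxxxxxxxxxxaaaaaaaaaa

Term n consists of n-1 d's, followed by 2n+1 p's, followed by 3n x's, followed by 2n a's, where the shown terms are n = 2, 3, 4.
At n = 5 the blocks have lengths 4, 11, 15, 10.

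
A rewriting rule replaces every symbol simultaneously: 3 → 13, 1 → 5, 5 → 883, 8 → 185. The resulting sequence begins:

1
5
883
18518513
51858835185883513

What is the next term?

Replace each of the 17 characters of 51858835185883513 in place — 883 5 185 883 185 185 13 883 5 185 883 185 185 13 883 5 13 — and concatenate.

883518588318518513883518588318518513883513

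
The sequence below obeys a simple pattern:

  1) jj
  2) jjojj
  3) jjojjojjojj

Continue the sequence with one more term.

Every step duplicates the string with 'o' between the halves.
So the next term is two copies of jjojjojjojj with 'o' between the halves.

jjojjojjojjojjojjojjojj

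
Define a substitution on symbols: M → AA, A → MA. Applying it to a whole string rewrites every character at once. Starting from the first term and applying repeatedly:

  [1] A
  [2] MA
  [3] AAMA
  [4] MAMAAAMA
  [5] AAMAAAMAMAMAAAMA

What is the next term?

Replace each of the 16 characters of AAMAAAMAMAMAAAMA in place — MA MA AA MA MA MA AA MA AA MA AA MA MA MA AA MA — and concatenate.

MAMAAAMAMAMAAAMAAAMAAAMAMAMAAAMA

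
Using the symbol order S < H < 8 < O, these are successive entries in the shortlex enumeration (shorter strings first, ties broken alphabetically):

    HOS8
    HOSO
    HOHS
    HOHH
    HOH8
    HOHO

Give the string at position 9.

Continuing the enumeration 3 steps past HOHO: HOHO → HO8S → HO8H → (answer).

HO88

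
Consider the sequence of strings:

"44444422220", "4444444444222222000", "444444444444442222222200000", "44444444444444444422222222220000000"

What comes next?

4444444444444444444444222222222222000000000

The n-th term is 4n+2 4's then 2n+2 2's then 2n-1 0's (n = 1, 2, …).
Setting n = 5 gives 22, 12, 9 characters in each block.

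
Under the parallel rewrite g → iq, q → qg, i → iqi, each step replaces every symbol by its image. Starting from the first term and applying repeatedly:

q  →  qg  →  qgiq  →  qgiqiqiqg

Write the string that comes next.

qgiqiqiqgiqiqgiqiqgiq

Rewriting each symbol of qgiqiqiqg: q→qg, g→iq, i→iqi, q→qg, i→iqi, q→qg, i→iqi, q→qg, g→iq, which concatenates to qg iq iqi qg iqi qg iqi qg iq.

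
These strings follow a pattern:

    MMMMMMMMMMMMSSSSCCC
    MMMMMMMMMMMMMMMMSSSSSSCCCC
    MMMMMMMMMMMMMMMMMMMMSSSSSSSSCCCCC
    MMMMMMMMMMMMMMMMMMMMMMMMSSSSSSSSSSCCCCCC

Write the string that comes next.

Each string has the form M^{4n} S^{2n-2} C^{n}, where the shown terms are n = 3, 4, 5, 6.
For the next term, n = 7, so the run lengths are 28, 12, 7.

MMMMMMMMMMMMMMMMMMMMMMMMMMMMSSSSSSSSSSSSCCCCCCC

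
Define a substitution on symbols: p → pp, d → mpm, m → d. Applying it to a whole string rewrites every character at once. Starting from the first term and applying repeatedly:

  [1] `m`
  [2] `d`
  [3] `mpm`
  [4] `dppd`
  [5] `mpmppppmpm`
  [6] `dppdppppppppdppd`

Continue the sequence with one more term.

mpmppppmpmppppppppppppppppmpmppppmpm

Replace each of the 16 characters of dppdppppppppdppd in place — mpm pp pp mpm pp pp pp pp pp pp pp pp mpm pp pp mpm — and concatenate.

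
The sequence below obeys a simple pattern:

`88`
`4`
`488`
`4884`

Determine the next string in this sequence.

4884488

From term 3 onward, concatenate the last term with the second-to-last: 4·88 = 488, 488·4 = 4884, …
The next term joins 4884 and 488.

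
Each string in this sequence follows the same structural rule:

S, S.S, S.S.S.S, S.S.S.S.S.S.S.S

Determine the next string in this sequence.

S.S.S.S.S.S.S.S.S.S.S.S.S.S.S.S

s(k+1) = s(k)·.·s(k) — each term doubles the last with '.' between the halves.
So the next term is two copies of S.S.S.S.S.S.S.S with '.' between the halves.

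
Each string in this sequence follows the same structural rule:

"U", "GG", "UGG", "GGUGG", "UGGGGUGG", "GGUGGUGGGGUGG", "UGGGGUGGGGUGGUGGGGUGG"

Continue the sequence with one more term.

This is a Fibonacci-style word recurrence s(k) = s(k−2)·s(k−1): e.g. U·GG = UGG.
The next term joins GGUGGUGGGGUGG and UGGGGUGGGGUGGUGGGGUGG.

GGUGGUGGGGUGGUGGGGUGGGGUGGUGGGGUGG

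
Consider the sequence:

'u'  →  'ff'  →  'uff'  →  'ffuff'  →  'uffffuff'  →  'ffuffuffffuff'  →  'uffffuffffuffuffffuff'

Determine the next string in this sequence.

Each term (from the third on) is the two preceding terms concatenated in order: term 3 = u·ff = uff.
Continuing: ffuffuffffuff · uffffuffffuffuffffuff gives term 8.

ffuffuffffuffuffffuffffuffuffffuff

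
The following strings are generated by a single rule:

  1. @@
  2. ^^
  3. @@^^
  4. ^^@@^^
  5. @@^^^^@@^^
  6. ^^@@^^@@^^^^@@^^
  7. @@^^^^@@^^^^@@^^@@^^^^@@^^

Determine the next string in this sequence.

Each term (from the third on) is the two preceding terms concatenated in order: term 3 = @@·^^ = @@^^.
So term 8 is ^^@@^^@@^^^^@@^^·@@^^^^@@^^^^@@^^@@^^^^@@^^.

^^@@^^@@^^^^@@^^@@^^^^@@^^^^@@^^@@^^^^@@^^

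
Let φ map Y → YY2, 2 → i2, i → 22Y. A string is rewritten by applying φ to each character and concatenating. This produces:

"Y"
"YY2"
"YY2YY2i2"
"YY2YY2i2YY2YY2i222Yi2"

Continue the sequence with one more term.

Rewriting the 21 symbols of YY2YY2i2YY2YY2i222Yi2 one by one yields YY2 YY2 i2 YY2 YY2 i2 22Y i2 YY2 YY2 i2 YY2 YY2 i2 22Y i2 i2 i2 YY2 22Y i2; concatenated:

YY2YY2i2YY2YY2i222Yi2YY2YY2i2YY2YY2i222Yi2i2i2YY222Yi2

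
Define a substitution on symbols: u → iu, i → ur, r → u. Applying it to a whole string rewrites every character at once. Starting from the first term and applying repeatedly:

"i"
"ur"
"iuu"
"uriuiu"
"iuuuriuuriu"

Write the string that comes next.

Expanding iuuuriuuriu: i→ur, u→iu, u→iu, u→iu, r→u, i→ur, u→iu, u→iu, r→u, i→ur, u→iu. Concatenated: ur iu iu iu u ur iu iu u ur iu.

uriuiuiuuuriuiuuuriu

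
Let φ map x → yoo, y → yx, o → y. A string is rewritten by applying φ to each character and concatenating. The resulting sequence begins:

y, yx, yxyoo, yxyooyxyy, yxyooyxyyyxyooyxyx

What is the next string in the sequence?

Rewriting the 18 symbols of yxyooyxyyyxyooyxyx one by one yields yx yoo yx y y yx yoo yx yx yx yoo yx y y yx yoo yx yoo; concatenated:

yxyooyxyyyxyooyxyxyxyooyxyyyxyooyxyoo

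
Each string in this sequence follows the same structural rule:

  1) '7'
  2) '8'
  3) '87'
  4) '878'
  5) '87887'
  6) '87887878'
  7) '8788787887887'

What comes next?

878878788788787887878

From term 3 onward, concatenate the last term with the second-to-last: 8·7 = 87, 87·8 = 878, …
So term 8 is 8788787887887·87887878.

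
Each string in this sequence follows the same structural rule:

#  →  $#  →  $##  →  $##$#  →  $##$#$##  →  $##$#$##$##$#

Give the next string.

$##$#$##$##$#$##$#$##

Each term (from the third on) is the previous term followed by the one before it: term 3 = $#·# = $##.
So term 7 is $##$#$##$##$#·$##$#$##.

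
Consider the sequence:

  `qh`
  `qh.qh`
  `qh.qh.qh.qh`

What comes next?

s(k+1) = s(k)·.·s(k) — each term doubles the last with '.' between the halves.
So the next term is two copies of qh.qh.qh.qh with '.' between the halves.

qh.qh.qh.qh.qh.qh.qh.qh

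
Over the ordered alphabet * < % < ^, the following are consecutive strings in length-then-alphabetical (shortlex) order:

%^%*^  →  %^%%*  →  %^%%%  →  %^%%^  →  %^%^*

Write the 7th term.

Stepping forward 2 times from %^%^*: %^%^* → %^%^%, then the target.

%^%^^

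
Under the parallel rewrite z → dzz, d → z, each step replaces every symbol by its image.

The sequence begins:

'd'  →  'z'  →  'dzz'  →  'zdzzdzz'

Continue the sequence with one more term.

Expanding zdzzdzz: z→dzz, d→z, z→dzz, z→dzz, d→z, z→dzz, z→dzz. Concatenated: dzz z dzz dzz z dzz dzz.

dzzzdzzdzzzdzzdzz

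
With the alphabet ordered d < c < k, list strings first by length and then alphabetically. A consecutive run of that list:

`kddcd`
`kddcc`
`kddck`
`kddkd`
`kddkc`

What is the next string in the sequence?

Treat kddkc as a base-3 numeral over the given alphabet and add one, carrying through any trailing k's.

kddkk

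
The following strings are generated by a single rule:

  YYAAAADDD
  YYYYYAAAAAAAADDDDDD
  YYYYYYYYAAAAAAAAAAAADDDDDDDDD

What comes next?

Term n consists of 3n-1 Y's, followed by 4n A's, followed by 3n D's (n = 1, 2, …).
For the next term, n = 4, so the run lengths are 11, 16, 12.

YYYYYYYYYYYAAAAAAAAAAAAAAAADDDDDDDDDDDD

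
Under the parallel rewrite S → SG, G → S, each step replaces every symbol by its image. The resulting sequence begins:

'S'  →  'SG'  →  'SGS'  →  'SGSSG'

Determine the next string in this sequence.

Apply φ to SGSSG symbol by symbol: S→SG, G→S, S→SG, S→SG, G→S; joined: SG S SG SG S.

SGSSGSGS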